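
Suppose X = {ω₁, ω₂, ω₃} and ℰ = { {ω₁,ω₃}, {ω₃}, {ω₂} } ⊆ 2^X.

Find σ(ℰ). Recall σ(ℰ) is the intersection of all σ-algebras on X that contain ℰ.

Start: ℰ ∪ {∅, X} = { {}, {ω₂}, {ω₃}, {ω₁,ω₃}, X }.
Step 1: +2 →
  {ω₁,ω₂}  = complement {ω₃}
  {ω₂,ω₃}  = {ω₃} ∪ {ω₂}
Step 2. New:
  {ω₁}  = complement {ω₂,ω₃}
Step 3: closed — nothing new.

|σ(ℰ)| = 8.  σ(ℰ) = { {}, {ω₁}, {ω₂}, {ω₃}, {ω₁,ω₂}, {ω₁,ω₃}, {ω₂,ω₃}, X }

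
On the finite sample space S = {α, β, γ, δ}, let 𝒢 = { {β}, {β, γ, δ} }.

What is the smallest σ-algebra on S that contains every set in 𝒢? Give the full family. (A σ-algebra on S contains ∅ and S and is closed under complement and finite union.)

|σ(𝒢)| = 8.  σ(𝒢) = { ∅, {α}, {β}, {α, β}, {γ, δ}, {α, γ, δ}, {β, γ, δ}, S }

Derivation:
Begin from { ∅, {β}, {β, γ, δ}, S } (that is, 𝒢 plus ∅ and S).
Iteration 1 adds 2:
  {α}  = ᶜ of {β, γ, δ}
  {α, γ, δ}  = ᶜ of {β}
  (now 6)
Iteration 2. New:
  {α, β}  = {β} ∪ {α}
  (now 7)
Iteration 3 (1 new):
  {γ, δ}  = ᶜ of {α, β}
  (now 8)
Iteration 4: already closed under ᶜ and ∪.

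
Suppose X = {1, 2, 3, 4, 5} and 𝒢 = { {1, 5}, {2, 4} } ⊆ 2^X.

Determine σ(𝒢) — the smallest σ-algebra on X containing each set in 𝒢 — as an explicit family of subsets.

Begin from { ∅, {1, 5}, {2, 4}, X } (that is, 𝒢 plus ∅ and X).
Round 1 adds 3:
  {1, 3, 5}  = X∖{2, 4}
  {2, 3, 4}  = X∖{1, 5}
  {1, 2, 4, 5}  = {2, 4} ∪ {1, 5}
  [7 total]
Round 2. New:
  {3}  = X∖{1, 2, 4, 5}
  [8 total]
Round 3: already closed under ᶜ and ∪.

Therefore σ(𝒢) = { ∅, {3}, {1, 5}, {2, 4}, {1, 3, 5}, {2, 3, 4}, {1, 2, 4, 5}, X } (|σ(𝒢)| = 8).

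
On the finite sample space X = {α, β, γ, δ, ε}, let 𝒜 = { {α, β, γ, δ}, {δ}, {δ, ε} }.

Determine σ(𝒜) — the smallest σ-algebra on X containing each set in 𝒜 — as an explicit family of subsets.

σ(𝒜) (8 sets): { {}, {δ}, {ε}, {δ, ε}, {α, β, γ}, {α, β, γ, δ}, {α, β, γ, ε}, X }

Working:
Take S₀ = 𝒜 ∪ {∅, X} = { {}, {δ}, {δ, ε}, {α, β, γ, δ}, X }.
Step 1. New:
  {ε}  = complement {α, β, γ, δ}
  {α, β, γ}  = complement {δ, ε}
  {α, β, γ, ε}  = complement {δ}
  |family| = 8
Step 2: no new sets; the family is a σ-algebra.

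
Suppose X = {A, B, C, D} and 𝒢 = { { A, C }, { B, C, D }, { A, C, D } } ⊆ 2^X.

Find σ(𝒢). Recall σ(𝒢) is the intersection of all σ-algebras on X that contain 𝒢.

σ(𝒢) = { {  }, { A }, { B }, { C }, { D }, { A, B }, { A, C }, { A, D }, { B, C }, { B, D }, { C, D }, { A, B, C }, { A, B, D }, { A, C, D }, { B, C, D }, X }

Check:
Start: 𝒢 ∪ {∅, X} = { {  }, { A, C }, { A, C, D }, { B, C, D }, X }.
Step 1 adds 3:
  { A }  = X∖{ B, C, D }
  { B }  = X∖{ A, C, D }
  { B, D }  = X∖{ A, C }
  [8 total]
Step 2: +3 →
  { A, B }  = { B } ∪ { A }
  { A, B, C }  = { B } ∪ { A, C }
  { A, B, D }  = { B, D } ∪ { A }
  [11 total]
Step 3 adds 3:
  { C }  = X∖{ A, B, D }
  { D }  = X∖{ A, B, C }
  { C, D }  = X∖{ A, B }
  [14 total]
Step 4: +2 →
  { A, D }  = { D } ∪ { A }
  { B, C }  = { C } ∪ { B }
  [16 total]
Step 5: closed — nothing new.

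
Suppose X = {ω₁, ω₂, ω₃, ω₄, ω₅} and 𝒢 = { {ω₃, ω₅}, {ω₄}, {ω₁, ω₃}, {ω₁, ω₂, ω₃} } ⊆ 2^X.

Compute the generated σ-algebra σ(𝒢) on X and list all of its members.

σ(𝒢) (32 sets): { {}, {ω₁}, {ω₂}, {ω₃}, {ω₄}, {ω₅}, {ω₁, ω₂}, {ω₁, ω₃}, {ω₁, ω₄}, {ω₁, ω₅}, {ω₂, ω₃}, {ω₂, ω₄}, {ω₂, ω₅}, {ω₃, ω₄}, {ω₃, ω₅}, {ω₄, ω₅}, {ω₁, ω₂, ω₃}, {ω₁, ω₂, ω₄}, {ω₁, ω₂, ω₅}, {ω₁, ω₃, ω₄}, {ω₁, ω₃, ω₅}, {ω₁, ω₄, ω₅}, {ω₂, ω₃, ω₄}, {ω₂, ω₃, ω₅}, {ω₂, ω₄, ω₅}, {ω₃, ω₄, ω₅}, {ω₁, ω₂, ω₃, ω₄}, {ω₁, ω₂, ω₃, ω₅}, {ω₁, ω₂, ω₄, ω₅}, {ω₁, ω₃, ω₄, ω₅}, {ω₂, ω₃, ω₄, ω₅}, X }

Derivation:
Take S₀ = 𝒢 ∪ {∅, X} = { {}, {ω₄}, {ω₁, ω₃}, {ω₃, ω₅}, {ω₁, ω₂, ω₃}, X }.
Pass 1 adds 8:
  {ω₄, ω₅}  = X∖{ω₁, ω₂, ω₃}
  {ω₁, ω₂, ω₄}  = X∖{ω₃, ω₅}
  {ω₁, ω₃, ω₄}  = {ω₁, ω₃} ∪ {ω₄}
  {ω₁, ω₃, ω₅}  = {ω₁, ω₃} ∪ {ω₃, ω₅}
  {ω₂, ω₄, ω₅}  = X∖{ω₁, ω₃}
  {ω₃, ω₄, ω₅}  = {ω₄} ∪ {ω₃, ω₅}
  {ω₁, ω₂, ω₃, ω₄}  = {ω₁, ω₂, ω₃} ∪ {ω₄}
  {ω₁, ω₂, ω₃, ω₅}  = X∖{ω₄}
  |family| = 14
Pass 2 (7 new):
  {ω₅}  = X∖{ω₁, ω₂, ω₃, ω₄}
  {ω₁, ω₂}  = X∖{ω₃, ω₄, ω₅}
  {ω₂, ω₄}  = X∖{ω₁, ω₃, ω₅}
  {ω₂, ω₅}  = X∖{ω₁, ω₃, ω₄}
  {ω₁, ω₂, ω₄, ω₅}  = {ω₁, ω₂, ω₄} ∪ {ω₄, ω₅}
  {ω₁, ω₃, ω₄, ω₅}  = {ω₃, ω₄, ω₅} ∪ {ω₁, ω₃, ω₅}
  {ω₂, ω₃, ω₄, ω₅}  = {ω₃, ω₄, ω₅} ∪ {ω₂, ω₄, ω₅}
  |family| = 21
Pass 3: 5 new —
  {ω₁}  = X∖{ω₂, ω₃, ω₄, ω₅}
  {ω₂}  = X∖{ω₁, ω₃, ω₄, ω₅}
  {ω₃}  = X∖{ω₁, ω₂, ω₄, ω₅}
  {ω₁, ω₂, ω₅}  = {ω₂, ω₅} ∪ {ω₁, ω₂}
  {ω₂, ω₃, ω₅}  = {ω₂, ω₅} ∪ {ω₃, ω₅}
  |family| = 26
Pass 4 (6 new):
  {ω₁, ω₄}  = X∖{ω₂, ω₃, ω₅}
  {ω₁, ω₅}  = {ω₅} ∪ {ω₁}
  {ω₂, ω₃}  = {ω₂} ∪ {ω₃}
  {ω₃, ω₄}  = X∖{ω₁, ω₂, ω₅}
  {ω₁, ω₄, ω₅}  = {ω₄, ω₅} ∪ {ω₁}
  {ω₂, ω₃, ω₄}  = {ω₃} ∪ {ω₂, ω₄}
  |family| = 32
Pass 5 adds nothing — fixpoint reached.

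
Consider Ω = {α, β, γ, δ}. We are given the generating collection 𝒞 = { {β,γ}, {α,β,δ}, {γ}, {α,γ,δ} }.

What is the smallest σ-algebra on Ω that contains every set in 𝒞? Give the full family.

Answer: σ(𝒞) = { {}, {β}, {γ}, {α,δ}, {β,γ}, {α,β,δ}, {α,γ,δ}, Ω }

Check:
Begin from { {}, {γ}, {β,γ}, {α,β,δ}, {α,γ,δ}, Ω } (that is, 𝒞 plus ∅ and Ω).
Pass 1 adds 2:
  {β}  = Ω∖{α,γ,δ}
  {α,δ}  = Ω∖{β,γ}
  — 8 sets.
Pass 2 adds nothing — fixpoint reached.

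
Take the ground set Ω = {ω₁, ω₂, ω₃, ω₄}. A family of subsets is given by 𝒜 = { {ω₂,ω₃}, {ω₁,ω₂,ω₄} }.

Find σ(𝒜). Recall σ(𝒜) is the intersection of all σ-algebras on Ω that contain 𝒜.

|σ(𝒜)| = 8.  σ(𝒜) = { ∅, {ω₂}, {ω₃}, {ω₁,ω₄}, {ω₂,ω₃}, {ω₁,ω₂,ω₄}, {ω₁,ω₃,ω₄}, Ω }

Derivation:
Seed the family with 𝒜 together with ∅ and Ω: { ∅, {ω₂,ω₃}, {ω₁,ω₂,ω₄}, Ω }.
Iteration 1: 2 new —
  {ω₃}  = complement {ω₁,ω₂,ω₄}
  {ω₁,ω₄}  = complement {ω₂,ω₃}
  (now 6)
Iteration 2: 1 new —
  {ω₁,ω₃,ω₄}  = {ω₃} ∪ {ω₁,ω₄}
  (now 7)
Iteration 3. New:
  {ω₂}  = complement {ω₁,ω₃,ω₄}
  (now 8)
Iteration 4: already closed under ᶜ and ∪.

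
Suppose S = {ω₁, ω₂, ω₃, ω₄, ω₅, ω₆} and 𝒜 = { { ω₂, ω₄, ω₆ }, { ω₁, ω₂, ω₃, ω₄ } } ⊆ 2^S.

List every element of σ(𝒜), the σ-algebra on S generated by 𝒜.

Answer: σ(𝒜) = { {  }, { ω₅ }, { ω₆ }, { ω₁, ω₃ }, { ω₂, ω₄ }, { ω₅, ω₆ }, { ω₁, ω₃, ω₅ }, { ω₁, ω₃, ω₆ }, { ω₂, ω₄, ω₅ }, { ω₂, ω₄, ω₆ }, { ω₁, ω₂, ω₃, ω₄ }, { ω₁, ω₃, ω₅, ω₆ }, { ω₂, ω₄, ω₅, ω₆ }, { ω₁, ω₂, ω₃, ω₄, ω₅ }, { ω₁, ω₂, ω₃, ω₄, ω₆ }, S }

Trace:
Seed the family with 𝒜 together with ∅ and S: { {  }, { ω₂, ω₄, ω₆ }, { ω₁, ω₂, ω₃, ω₄ }, S }.
Step 1: +3 →
  { ω₅, ω₆ }  = S∖{ ω₁, ω₂, ω₃, ω₄ }
  { ω₁, ω₃, ω₅ }  = S∖{ ω₂, ω₄, ω₆ }
  { ω₁, ω₂, ω₃, ω₄, ω₆ }  = { ω₂, ω₄, ω₆ } ∪ { ω₁, ω₂, ω₃, ω₄ }
  [7 total]
Step 2: +4 →
  { ω₅ }  = S∖{ ω₁, ω₂, ω₃, ω₄, ω₆ }
  { ω₁, ω₃, ω₅, ω₆ }  = { ω₅, ω₆ } ∪ { ω₁, ω₃, ω₅ }
  { ω₂, ω₄, ω₅, ω₆ }  = { ω₂, ω₄, ω₆ } ∪ { ω₅, ω₆ }
  { ω₁, ω₂, ω₃, ω₄, ω₅ }  = { ω₁, ω₃, ω₅ } ∪ { ω₁, ω₂, ω₃, ω₄ }
  [11 total]
Step 3: 3 new —
  { ω₆ }  = S∖{ ω₁, ω₂, ω₃, ω₄, ω₅ }
  { ω₁, ω₃ }  = S∖{ ω₂, ω₄, ω₅, ω₆ }
  { ω₂, ω₄ }  = S∖{ ω₁, ω₃, ω₅, ω₆ }
  [14 total]
Step 4: 2 new —
  { ω₁, ω₃, ω₆ }  = { ω₁, ω₃ } ∪ { ω₆ }
  { ω₂, ω₄, ω₅ }  = { ω₂, ω₄ } ∪ { ω₅ }
  [16 total]
Step 5: stable.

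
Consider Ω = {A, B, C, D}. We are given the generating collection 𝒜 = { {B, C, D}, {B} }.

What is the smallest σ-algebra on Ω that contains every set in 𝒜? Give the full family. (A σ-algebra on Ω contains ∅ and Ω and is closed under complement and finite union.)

Initial family (4 sets): { ∅, {B}, {B, C, D}, Ω }.
Pass 1: +2 →
  {A}  = complement {B, C, D}
  {A, C, D}  = complement {B}
  |family| = 6
Pass 2: 1 new —
  {A, B}  = {B} ∪ {A}
  |family| = 7
Pass 3: +1 →
  {C, D}  = complement {A, B}
  |family| = 8
Pass 4 adds nothing — fixpoint reached.

σ(𝒜) = { ∅, {A}, {B}, {A, B}, {C, D}, {A, C, D}, {B, C, D}, Ω }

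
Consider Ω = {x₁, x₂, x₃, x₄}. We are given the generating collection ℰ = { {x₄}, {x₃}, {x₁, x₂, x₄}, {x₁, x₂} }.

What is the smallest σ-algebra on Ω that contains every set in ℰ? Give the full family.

Answer: σ(ℰ) = { {}, {x₃}, {x₄}, {x₁, x₂}, {x₃, x₄}, {x₁, x₂, x₃}, {x₁, x₂, x₄}, Ω }

Working:
Start: ℰ ∪ {∅, Ω} = { {}, {x₃}, {x₄}, {x₁, x₂}, {x₁, x₂, x₄}, Ω }.
Step 1 (2 new):
  {x₃, x₄}  = Ω∖{x₁, x₂}
  {x₁, x₂, x₃}  = Ω∖{x₄}
  |family| = 8
Step 2 adds nothing — fixpoint reached.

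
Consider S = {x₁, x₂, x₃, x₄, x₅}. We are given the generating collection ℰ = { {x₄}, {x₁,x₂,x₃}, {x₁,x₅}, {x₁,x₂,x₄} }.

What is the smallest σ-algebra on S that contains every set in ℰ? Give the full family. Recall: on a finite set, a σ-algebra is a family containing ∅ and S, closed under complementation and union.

σ(ℰ) = { {}, {x₁}, {x₂}, {x₃}, {x₄}, {x₅}, {x₁,x₂}, {x₁,x₃}, {x₁,x₄}, {x₁,x₅}, {x₂,x₃}, {x₂,x₄}, {x₂,x₅}, {x₃,x₄}, {x₃,x₅}, {x₄,x₅}, {x₁,x₂,x₃}, {x₁,x₂,x₄}, {x₁,x₂,x₅}, {x₁,x₃,x₄}, {x₁,x₃,x₅}, {x₁,x₄,x₅}, {x₂,x₃,x₄}, {x₂,x₃,x₅}, {x₂,x₄,x₅}, {x₃,x₄,x₅}, {x₁,x₂,x₃,x₄}, {x₁,x₂,x₃,x₅}, {x₁,x₂,x₄,x₅}, {x₁,x₃,x₄,x₅}, {x₂,x₃,x₄,x₅}, S }

Derivation:
Begin from { {}, {x₄}, {x₁,x₅}, {x₁,x₂,x₃}, {x₁,x₂,x₄}, S } (that is, ℰ plus ∅ and S).
Round 1 (7 new):
  {x₃,x₅}  = ᶜ of {x₁,x₂,x₄}
  {x₄,x₅}  = ᶜ of {x₁,x₂,x₃}
  {x₁,x₄,x₅}  = {x₁,x₅} ∪ {x₄}
  {x₂,x₃,x₄}  = ᶜ of {x₁,x₅}
  {x₁,x₂,x₃,x₄}  = {x₁,x₂,x₃} ∪ {x₄}
  {x₁,x₂,x₃,x₅}  = ᶜ of {x₄}
  {x₁,x₂,x₄,x₅}  = {x₁,x₅} ∪ {x₁,x₂,x₄}
  — 13 sets.
Round 2 adds 7:
  {x₃}  = ᶜ of {x₁,x₂,x₄,x₅}
  {x₅}  = ᶜ of {x₁,x₂,x₃,x₄}
  {x₂,x₃}  = ᶜ of {x₁,x₄,x₅}
  {x₁,x₃,x₅}  = {x₁,x₅} ∪ {x₃,x₅}
  {x₃,x₄,x₅}  = {x₄,x₅} ∪ {x₃,x₅}
  {x₁,x₃,x₄,x₅}  = {x₁,x₄,x₅} ∪ {x₃,x₅}
  {x₂,x₃,x₄,x₅}  = {x₂,x₃,x₄} ∪ {x₄,x₅}
  — 20 sets.
Round 3 adds 6:
  {x₁}  = ᶜ of {x₂,x₃,x₄,x₅}
  {x₂}  = ᶜ of {x₁,x₃,x₄,x₅}
  {x₁,x₂}  = ᶜ of {x₃,x₄,x₅}
  {x₂,x₄}  = ᶜ of {x₁,x₃,x₅}
  {x₃,x₄}  = {x₃} ∪ {x₄}
  {x₂,x₃,x₅}  = {x₃,x₅} ∪ {x₂,x₃}
  — 26 sets.
Round 4 adds 6:
  {x₁,x₃}  = {x₃} ∪ {x₁}
  {x₁,x₄}  = ᶜ of {x₂,x₃,x₅}
  {x₂,x₅}  = {x₂} ∪ {x₅}
  {x₁,x₂,x₅}  = ᶜ of {x₃,x₄}
  {x₁,x₃,x₄}  = {x₃,x₄} ∪ {x₁}
  {x₂,x₄,x₅}  = {x₂} ∪ {x₄,x₅}
  — 32 sets.
After Round 5 the family is unchanged; done.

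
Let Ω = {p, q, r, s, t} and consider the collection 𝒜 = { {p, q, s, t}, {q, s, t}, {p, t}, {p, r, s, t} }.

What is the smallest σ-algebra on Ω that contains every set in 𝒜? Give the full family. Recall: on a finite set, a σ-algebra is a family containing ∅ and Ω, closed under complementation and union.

σ(𝒜) = { ∅, {p}, {q}, {r}, {s}, {t}, {p, q}, {p, r}, {p, s}, {p, t}, {q, r}, {q, s}, {q, t}, {r, s}, {r, t}, {s, t}, {p, q, r}, {p, q, s}, {p, q, t}, {p, r, s}, {p, r, t}, {p, s, t}, {q, r, s}, {q, r, t}, {q, s, t}, {r, s, t}, {p, q, r, s}, {p, q, r, t}, {p, q, s, t}, {p, r, s, t}, {q, r, s, t}, Ω }

Check:
Seed the family with 𝒜 together with ∅ and Ω: { ∅, {p, t}, {q, s, t}, {p, q, s, t}, {p, r, s, t}, Ω }.
Pass 1 adds 4:
  {q}  = Ω∖{p, r, s, t}
  {r}  = Ω∖{p, q, s, t}
  {p, r}  = Ω∖{q, s, t}
  {q, r, s}  = Ω∖{p, t}
  (now 10)
Pass 2: +6 →
  {q, r}  = {q} ∪ {r}
  {p, q, r}  = {q} ∪ {p, r}
  {p, q, t}  = {q} ∪ {p, t}
  {p, r, t}  = {r} ∪ {p, t}
  {p, q, r, s}  = {q, r, s} ∪ {p, r}
  {q, r, s, t}  = {q, r, s} ∪ {q, s, t}
  (now 16)
Pass 3 adds 7:
  {p}  = Ω∖{q, r, s, t}
  {t}  = Ω∖{p, q, r, s}
  {q, s}  = Ω∖{p, r, t}
  {r, s}  = Ω∖{p, q, t}
  {s, t}  = Ω∖{p, q, r}
  {p, s, t}  = Ω∖{q, r}
  {p, q, r, t}  = {r} ∪ {p, q, t}
  (now 23)
Pass 4 (8 new):
  {s}  = Ω∖{p, q, r, t}
  {p, q}  = {q} ∪ {p}
  {q, t}  = {q} ∪ {t}
  {r, t}  = {t} ∪ {r}
  {p, q, s}  = {q, s} ∪ {p}
  {p, r, s}  = {r, s} ∪ {p, r}
  {q, r, t}  = {t} ∪ {q, r}
  {r, s, t}  = {r, s} ∪ {t}
  (now 31)
Pass 5 adds 1:
  {p, s}  = Ω∖{q, r, t}
  (now 32)
Pass 6: stable.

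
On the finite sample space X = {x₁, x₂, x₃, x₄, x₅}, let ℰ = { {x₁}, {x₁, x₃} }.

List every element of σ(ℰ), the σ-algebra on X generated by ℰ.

Begin from { {}, {x₁}, {x₁, x₃}, X } (that is, ℰ plus ∅ and X).
Round 1. New:
  {x₂, x₄, x₅}  = X∖{x₁, x₃}
  {x₂, x₃, x₄, x₅}  = X∖{x₁}
  [6 total]
Round 2 (1 new):
  {x₁, x₂, x₄, x₅}  = {x₂, x₄, x₅} ∪ {x₁}
  [7 total]
Round 3 adds 1:
  {x₃}  = X∖{x₁, x₂, x₄, x₅}
  [8 total]
Round 4 adds nothing — fixpoint reached.

σ(ℰ) = { {}, {x₁}, {x₃}, {x₁, x₃}, {x₂, x₄, x₅}, {x₁, x₂, x₄, x₅}, {x₂, x₃, x₄, x₅}, X }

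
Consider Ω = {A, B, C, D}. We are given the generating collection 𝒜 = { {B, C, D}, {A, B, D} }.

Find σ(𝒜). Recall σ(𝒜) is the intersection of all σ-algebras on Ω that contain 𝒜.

|σ(𝒜)| = 8.  σ(𝒜) = { ∅, {A}, {C}, {A, C}, {B, D}, {A, B, D}, {B, C, D}, Ω }

Derivation:
Initial family (4 sets): { ∅, {A, B, D}, {B, C, D}, Ω }.
Pass 1. New:
  {A}  = ᶜ of {B, C, D}
  {C}  = ᶜ of {A, B, D}
  [6 total]
Pass 2: 1 new —
  {A, C}  = {C} ∪ {A}
  [7 total]
Pass 3: +1 →
  {B, D}  = ᶜ of {A, C}
  [8 total]
After Pass 4 the family is unchanged; done.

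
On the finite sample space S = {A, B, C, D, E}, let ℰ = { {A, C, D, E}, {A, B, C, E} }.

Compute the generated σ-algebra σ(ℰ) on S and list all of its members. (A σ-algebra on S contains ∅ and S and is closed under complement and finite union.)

σ(ℰ) = { ∅, {B}, {D}, {B, D}, {A, C, E}, {A, B, C, E}, {A, C, D, E}, S }

Check:
Seed the family with ℰ together with ∅ and S: { ∅, {A, B, C, E}, {A, C, D, E}, S }.
Iteration 1. New:
  {B}  = complement {A, C, D, E}
  {D}  = complement {A, B, C, E}
  — 6 sets.
Iteration 2 adds 1:
  {B, D}  = {D} ∪ {B}
  — 7 sets.
Iteration 3 (1 new):
  {A, C, E}  = complement {B, D}
  — 8 sets.
After Iteration 4 the family is unchanged; done.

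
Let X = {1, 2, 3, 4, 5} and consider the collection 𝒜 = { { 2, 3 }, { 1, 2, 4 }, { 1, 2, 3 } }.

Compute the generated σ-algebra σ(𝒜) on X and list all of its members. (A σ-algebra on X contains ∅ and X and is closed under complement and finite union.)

Seed the family with 𝒜 together with ∅ and X: { {  }, { 2, 3 }, { 1, 2, 3 }, { 1, 2, 4 }, X }.
Step 1. New:
  { 3, 5 }  = { 1, 2, 4 }ᶜ
  { 4, 5 }  = { 1, 2, 3 }ᶜ
  { 1, 4, 5 }  = { 2, 3 }ᶜ
  { 1, 2, 3, 4 }  = { 1, 2, 3 } ∪ { 1, 2, 4 }
  — 9 sets.
Step 2. New:
  { 5 }  = { 1, 2, 3, 4 }ᶜ
  { 2, 3, 5 }  = { 2, 3 } ∪ { 3, 5 }
  { 3, 4, 5 }  = { 4, 5 } ∪ { 3, 5 }
  { 1, 2, 3, 5 }  = { 1, 2, 3 } ∪ { 3, 5 }
  { 1, 2, 4, 5 }  = { 1, 4, 5 } ∪ { 1, 2, 4 }
  { 1, 3, 4, 5 }  = { 1, 4, 5 } ∪ { 3, 5 }
  { 2, 3, 4, 5 }  = { 4, 5 } ∪ { 2, 3 }
  — 16 sets.
Step 3 adds 6:
  { 1 }  = { 2, 3, 4, 5 }ᶜ
  { 2 }  = { 1, 3, 4, 5 }ᶜ
  { 3 }  = { 1, 2, 4, 5 }ᶜ
  { 4 }  = { 1, 2, 3, 5 }ᶜ
  { 1, 2 }  = { 3, 4, 5 }ᶜ
  { 1, 4 }  = { 2, 3, 5 }ᶜ
  — 22 sets.
Step 4. New:
  { 1, 3 }  = { 3 } ∪ { 1 }
  { 1, 5 }  = { 5 } ∪ { 1 }
  { 2, 4 }  = { 2 } ∪ { 4 }
  { 2, 5 }  = { 2 } ∪ { 5 }
  { 3, 4 }  = { 3 } ∪ { 4 }
  { 1, 2, 5 }  = { 1, 2 } ∪ { 5 }
  { 1, 3, 4 }  = { 3 } ∪ { 1, 4 }
  { 1, 3, 5 }  = { 3, 5 } ∪ { 1 }
  { 2, 3, 4 }  = { 2, 3 } ∪ { 4 }
  { 2, 4, 5 }  = { 2 } ∪ { 4, 5 }
  — 32 sets.
After Step 5 the family is unchanged; done.

Hence σ(𝒜) has 32 members: { {  }, { 1 }, { 2 }, { 3 }, { 4 }, { 5 }, { 1, 2 }, { 1, 3 }, { 1, 4 }, { 1, 5 }, { 2, 3 }, { 2, 4 }, { 2, 5 }, { 3, 4 }, { 3, 5 }, { 4, 5 }, { 1, 2, 3 }, { 1, 2, 4 }, { 1, 2, 5 }, { 1, 3, 4 }, { 1, 3, 5 }, { 1, 4, 5 }, { 2, 3, 4 }, { 2, 3, 5 }, { 2, 4, 5 }, { 3, 4, 5 }, { 1, 2, 3, 4 }, { 1, 2, 3, 5 }, { 1, 2, 4, 5 }, { 1, 3, 4, 5 }, { 2, 3, 4, 5 }, X }.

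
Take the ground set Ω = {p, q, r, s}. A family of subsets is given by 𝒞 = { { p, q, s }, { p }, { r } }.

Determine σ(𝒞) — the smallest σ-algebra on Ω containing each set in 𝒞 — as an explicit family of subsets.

Start: 𝒞 ∪ {∅, Ω} = { {  }, { p }, { r }, { p, q, s }, Ω }.
Round 1. New:
  { p, r }  = { r } ∪ { p }
  { q, r, s }  = ᶜ of { p }
  [7 total]
Round 2: +1 →
  { q, s }  = ᶜ of { p, r }
  [8 total]
Round 3: no new sets; the family is a σ-algebra.

Therefore σ(𝒞) = { {  }, { p }, { r }, { p, r }, { q, s }, { p, q, s }, { q, r, s }, Ω } (|σ(𝒞)| = 8).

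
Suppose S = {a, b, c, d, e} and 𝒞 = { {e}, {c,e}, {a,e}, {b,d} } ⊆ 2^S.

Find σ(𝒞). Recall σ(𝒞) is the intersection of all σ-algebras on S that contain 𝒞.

Begin from { {}, {e}, {a,e}, {b,d}, {c,e}, S } (that is, 𝒞 plus ∅ and S).
Iteration 1 (7 new):
  {a,b,d}  = S∖{c,e}
  {a,c,e}  = S∖{b,d}
  {b,c,d}  = S∖{a,e}
  {b,d,e}  = {b,d} ∪ {e}
  {a,b,c,d}  = S∖{e}
  {a,b,d,e}  = {a,e} ∪ {b,d}
  {b,c,d,e}  = {c,e} ∪ {b,d}
  |family| = 13
Iteration 2 (3 new):
  {a}  = S∖{b,c,d,e}
  {c}  = S∖{a,b,d,e}
  {a,c}  = S∖{b,d,e}
  |family| = 16
After Iteration 3 the family is unchanged; done.

Therefore σ(𝒞) = { {}, {a}, {c}, {e}, {a,c}, {a,e}, {b,d}, {c,e}, {a,b,d}, {a,c,e}, {b,c,d}, {b,d,e}, {a,b,c,d}, {a,b,d,e}, {b,c,d,e}, S } (|σ(𝒞)| = 16).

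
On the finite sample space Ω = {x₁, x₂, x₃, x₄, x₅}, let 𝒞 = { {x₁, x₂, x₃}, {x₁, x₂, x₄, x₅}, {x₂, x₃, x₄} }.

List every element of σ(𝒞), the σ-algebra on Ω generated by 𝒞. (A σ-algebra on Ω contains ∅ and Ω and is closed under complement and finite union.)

σ(𝒞) = { {}, {x₁}, {x₂}, {x₃}, {x₄}, {x₅}, {x₁, x₂}, {x₁, x₃}, {x₁, x₄}, {x₁, x₅}, {x₂, x₃}, {x₂, x₄}, {x₂, x₅}, {x₃, x₄}, {x₃, x₅}, {x₄, x₅}, {x₁, x₂, x₃}, {x₁, x₂, x₄}, {x₁, x₂, x₅}, {x₁, x₃, x₄}, {x₁, x₃, x₅}, {x₁, x₄, x₅}, {x₂, x₃, x₄}, {x₂, x₃, x₅}, {x₂, x₄, x₅}, {x₃, x₄, x₅}, {x₁, x₂, x₃, x₄}, {x₁, x₂, x₃, x₅}, {x₁, x₂, x₄, x₅}, {x₁, x₃, x₄, x₅}, {x₂, x₃, x₄, x₅}, Ω }

Working:
Begin from { {}, {x₁, x₂, x₃}, {x₂, x₃, x₄}, {x₁, x₂, x₄, x₅}, Ω } (that is, 𝒞 plus ∅ and Ω).
Iteration 1 (4 new):
  {x₃}  = Ω∖{x₁, x₂, x₄, x₅}
  {x₁, x₅}  = Ω∖{x₂, x₃, x₄}
  {x₄, x₅}  = Ω∖{x₁, x₂, x₃}
  {x₁, x₂, x₃, x₄}  = {x₁, x₂, x₃} ∪ {x₂, x₃, x₄}
  [9 total]
Iteration 2: +6 →
  {x₅}  = Ω∖{x₁, x₂, x₃, x₄}
  {x₁, x₃, x₅}  = {x₃} ∪ {x₁, x₅}
  {x₁, x₄, x₅}  = {x₄, x₅} ∪ {x₁, x₅}
  {x₃, x₄, x₅}  = {x₄, x₅} ∪ {x₃}
  {x₁, x₂, x₃, x₅}  = {x₁, x₂, x₃} ∪ {x₁, x₅}
  {x₂, x₃, x₄, x₅}  = {x₂, x₃, x₄} ∪ {x₄, x₅}
  [15 total]
Iteration 3 adds 7:
  {x₁}  = Ω∖{x₂, x₃, x₄, x₅}
  {x₄}  = Ω∖{x₁, x₂, x₃, x₅}
  {x₁, x₂}  = Ω∖{x₃, x₄, x₅}
  {x₂, x₃}  = Ω∖{x₁, x₄, x₅}
  {x₂, x₄}  = Ω∖{x₁, x₃, x₅}
  {x₃, x₅}  = {x₃} ∪ {x₅}
  {x₁, x₃, x₄, x₅}  = {x₄, x₅} ∪ {x₁, x₃, x₅}
  [22 total]
Iteration 4. New:
  {x₂}  = Ω∖{x₁, x₃, x₄, x₅}
  {x₁, x₃}  = {x₃} ∪ {x₁}
  {x₁, x₄}  = {x₄} ∪ {x₁}
  {x₃, x₄}  = {x₃} ∪ {x₄}
  {x₁, x₂, x₄}  = Ω∖{x₃, x₅}
  {x₁, x₂, x₅}  = {x₁, x₅} ∪ {x₁, x₂}
  {x₂, x₃, x₅}  = {x₃, x₅} ∪ {x₂, x₃}
  {x₂, x₄, x₅}  = {x₄, x₅} ∪ {x₂, x₄}
  [30 total]
Iteration 5: +2 →
  {x₂, x₅}  = {x₂} ∪ {x₅}
  {x₁, x₃, x₄}  = {x₃, x₄} ∪ {x₁, x₄}
  [32 total]
Iteration 6 adds nothing — fixpoint reached.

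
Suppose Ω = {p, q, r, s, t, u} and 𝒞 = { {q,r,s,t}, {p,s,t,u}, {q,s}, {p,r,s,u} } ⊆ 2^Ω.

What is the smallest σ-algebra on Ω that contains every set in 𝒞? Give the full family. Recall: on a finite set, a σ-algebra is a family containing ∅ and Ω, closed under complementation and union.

Take S₀ = 𝒞 ∪ {∅, Ω} = { ∅, {q,s}, {p,r,s,u}, {p,s,t,u}, {q,r,s,t}, Ω }.
Round 1: +7 →
  {p,u}  = Ω∖{q,r,s,t}
  {q,r}  = Ω∖{p,s,t,u}
  {q,t}  = Ω∖{p,r,s,u}
  {p,r,t,u}  = Ω∖{q,s}
  {p,q,r,s,u}  = {p,r,s,u} ∪ {q,s}
  {p,q,s,t,u}  = {p,s,t,u} ∪ {q,s}
  {p,r,s,t,u}  = {p,r,s,u} ∪ {p,s,t,u}
  — 13 sets.
Round 2 (10 new):
  {q}  = Ω∖{p,r,s,t,u}
  {r}  = Ω∖{p,q,s,t,u}
  {t}  = Ω∖{p,q,r,s,u}
  {q,r,s}  = {q,r} ∪ {q,s}
  {q,r,t}  = {q,t} ∪ {q,r}
  {q,s,t}  = {q,t} ∪ {q,s}
  {p,q,r,u}  = {p,u} ∪ {q,r}
  {p,q,s,u}  = {p,u} ∪ {q,s}
  {p,q,t,u}  = {q,t} ∪ {p,u}
  {p,q,r,t,u}  = {p,r,t,u} ∪ {q,t}
  — 23 sets.
Round 3: 8 new —
  {s}  = Ω∖{p,q,r,t,u}
  {r,s}  = Ω∖{p,q,t,u}
  {r,t}  = Ω∖{p,q,s,u}
  {s,t}  = Ω∖{p,q,r,u}
  {p,q,u}  = {p,u} ∪ {q}
  {p,r,u}  = Ω∖{q,s,t}
  {p,s,u}  = Ω∖{q,r,t}
  {p,t,u}  = Ω∖{q,r,s}
  — 31 sets.
Round 4. New:
  {r,s,t}  = Ω∖{p,q,u}
  — 32 sets.
Round 5: stable.

σ(𝒞) = { ∅, {q}, {r}, {s}, {t}, {p,u}, {q,r}, {q,s}, {q,t}, {r,s}, {r,t}, {s,t}, {p,q,u}, {p,r,u}, {p,s,u}, {p,t,u}, {q,r,s}, {q,r,t}, {q,s,t}, {r,s,t}, {p,q,r,u}, {p,q,s,u}, {p,q,t,u}, {p,r,s,u}, {p,r,t,u}, {p,s,t,u}, {q,r,s,t}, {p,q,r,s,u}, {p,q,r,t,u}, {p,q,s,t,u}, {p,r,s,t,u}, Ω }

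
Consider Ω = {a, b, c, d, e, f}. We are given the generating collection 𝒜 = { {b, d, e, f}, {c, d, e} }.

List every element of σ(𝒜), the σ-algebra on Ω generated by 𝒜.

|σ(𝒜)| = 16.  σ(𝒜) = { ∅, {a}, {c}, {a, c}, {b, f}, {d, e}, {a, b, f}, {a, d, e}, {b, c, f}, {c, d, e}, {a, b, c, f}, {a, c, d, e}, {b, d, e, f}, {a, b, d, e, f}, {b, c, d, e, f}, Ω }

Working:
Begin from { ∅, {c, d, e}, {b, d, e, f}, Ω } (that is, 𝒜 plus ∅ and Ω).
Round 1. New:
  {a, c}  = complement {b, d, e, f}
  {a, b, f}  = complement {c, d, e}
  {b, c, d, e, f}  = {c, d, e} ∪ {b, d, e, f}
  (now 7)
Round 2: +4 →
  {a}  = complement {b, c, d, e, f}
  {a, b, c, f}  = {a, c} ∪ {a, b, f}
  {a, c, d, e}  = {c, d, e} ∪ {a, c}
  {a, b, d, e, f}  = {b, d, e, f} ∪ {a, b, f}
  (now 11)
Round 3. New:
  {c}  = complement {a, b, d, e, f}
  {b, f}  = complement {a, c, d, e}
  {d, e}  = complement {a, b, c, f}
  (now 14)
Round 4 adds 2:
  {a, d, e}  = {d, e} ∪ {a}
  {b, c, f}  = {c} ∪ {b, f}
  (now 16)
Round 5: stable.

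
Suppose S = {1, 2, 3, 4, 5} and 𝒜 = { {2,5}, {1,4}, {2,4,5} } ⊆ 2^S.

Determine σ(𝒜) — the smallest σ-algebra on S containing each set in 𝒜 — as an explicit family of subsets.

Take S₀ = 𝒜 ∪ {∅, S} = { ∅, {1,4}, {2,5}, {2,4,5}, S }.
Step 1: 4 new —
  {1,3}  = {2,4,5}ᶜ
  {1,3,4}  = {2,5}ᶜ
  {2,3,5}  = {1,4}ᶜ
  {1,2,4,5}  = {2,5} ∪ {1,4}
Step 2. New:
  {3}  = {1,2,4,5}ᶜ
  {1,2,3,5}  = {2,5} ∪ {1,3}
  {2,3,4,5}  = {2,3,5} ∪ {2,4,5}
Step 3. New:
  {1}  = {2,3,4,5}ᶜ
  {4}  = {1,2,3,5}ᶜ
Step 4. New:
  {3,4}  = {3} ∪ {4}
  {1,2,5}  = {2,5} ∪ {1}
After Step 5 the family is unchanged; done.

Hence σ(𝒜) has 16 members: { ∅, {1}, {3}, {4}, {1,3}, {1,4}, {2,5}, {3,4}, {1,2,5}, {1,3,4}, {2,3,5}, {2,4,5}, {1,2,3,5}, {1,2,4,5}, {2,3,4,5}, S }.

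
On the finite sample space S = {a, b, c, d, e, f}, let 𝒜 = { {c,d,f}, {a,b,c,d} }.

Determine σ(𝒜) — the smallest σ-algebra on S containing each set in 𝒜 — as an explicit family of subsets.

Take S₀ = 𝒜 ∪ {∅, S} = { ∅, {c,d,f}, {a,b,c,d}, S }.
Iteration 1: +3 →
  {e,f}  = complement {a,b,c,d}
  {a,b,e}  = complement {c,d,f}
  {a,b,c,d,f}  = {c,d,f} ∪ {a,b,c,d}
  (now 7)
Iteration 2: +4 →
  {e}  = complement {a,b,c,d,f}
  {a,b,e,f}  = {a,b,e} ∪ {e,f}
  {c,d,e,f}  = {e,f} ∪ {c,d,f}
  {a,b,c,d,e}  = {a,b,e} ∪ {a,b,c,d}
  (now 11)
Iteration 3: +3 →
  {f}  = complement {a,b,c,d,e}
  {a,b}  = complement {c,d,e,f}
  {c,d}  = complement {a,b,e,f}
  (now 14)
Iteration 4. New:
  {a,b,f}  = {a,b} ∪ {f}
  {c,d,e}  = {c,d} ∪ {e}
  (now 16)
Iteration 5: no new sets; the family is a σ-algebra.

σ(𝒜) = { ∅, {e}, {f}, {a,b}, {c,d}, {e,f}, {a,b,e}, {a,b,f}, {c,d,e}, {c,d,f}, {a,b,c,d}, {a,b,e,f}, {c,d,e,f}, {a,b,c,d,e}, {a,b,c,d,f}, S }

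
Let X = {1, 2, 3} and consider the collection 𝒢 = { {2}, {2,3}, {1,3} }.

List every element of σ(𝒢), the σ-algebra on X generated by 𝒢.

Seed the family with 𝒢 together with ∅ and X: { {}, {2}, {1,3}, {2,3}, X }.
Pass 1 (1 new):
  {1}  = complement {2,3}
Pass 2. New:
  {1,2}  = {2} ∪ {1}
Pass 3. New:
  {3}  = complement {1,2}
Pass 4: stable.

Therefore σ(𝒢) = { {}, {1}, {2}, {3}, {1,2}, {1,3}, {2,3}, X } (|σ(𝒢)| = 8).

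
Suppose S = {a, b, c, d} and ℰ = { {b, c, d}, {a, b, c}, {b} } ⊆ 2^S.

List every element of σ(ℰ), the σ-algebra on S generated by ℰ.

|σ(ℰ)| = 16.  σ(ℰ) = { {}, {a}, {b}, {c}, {d}, {a, b}, {a, c}, {a, d}, {b, c}, {b, d}, {c, d}, {a, b, c}, {a, b, d}, {a, c, d}, {b, c, d}, S }

Trace:
Initial family (5 sets): { {}, {b}, {a, b, c}, {b, c, d}, S }.
Iteration 1 (3 new):
  {a}  = ᶜ of {b, c, d}
  {d}  = ᶜ of {a, b, c}
  {a, c, d}  = ᶜ of {b}
  |family| = 8
Iteration 2 (3 new):
  {a, b}  = {b} ∪ {a}
  {a, d}  = {d} ∪ {a}
  {b, d}  = {d} ∪ {b}
  |family| = 11
Iteration 3. New:
  {a, c}  = ᶜ of {b, d}
  {b, c}  = ᶜ of {a, d}
  {c, d}  = ᶜ of {a, b}
  {a, b, d}  = {a, d} ∪ {a, b}
  |family| = 15
Iteration 4. New:
  {c}  = ᶜ of {a, b, d}
  |family| = 16
Iteration 5: no new sets; the family is a σ-algebra.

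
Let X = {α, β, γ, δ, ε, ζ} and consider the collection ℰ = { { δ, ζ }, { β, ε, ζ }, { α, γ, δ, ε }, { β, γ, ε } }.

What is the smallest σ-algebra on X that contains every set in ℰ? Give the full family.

Take S₀ = ℰ ∪ {∅, X} = { {}, { δ, ζ }, { β, γ, ε }, { β, ε, ζ }, { α, γ, δ, ε }, X }.
Pass 1: +9 →
  { β, ζ }  = complement { α, γ, δ, ε }
  { α, γ, δ }  = complement { β, ε, ζ }
  { α, δ, ζ }  = complement { β, γ, ε }
  { α, β, γ, ε }  = complement { δ, ζ }
  { β, γ, ε, ζ }  = { β, γ, ε } ∪ { β, ε, ζ }
  { β, δ, ε, ζ }  = { β, ε, ζ } ∪ { δ, ζ }
  { α, β, γ, δ, ε }  = { β, γ, ε } ∪ { α, γ, δ, ε }
  { α, γ, δ, ε, ζ }  = { α, γ, δ, ε } ∪ { δ, ζ }
  { β, γ, δ, ε, ζ }  = { β, γ, ε } ∪ { δ, ζ }
  [15 total]
Pass 2: 11 new —
  { α }  = complement { β, γ, δ, ε, ζ }
  { β }  = complement { α, γ, δ, ε, ζ }
  { ζ }  = complement { α, β, γ, δ, ε }
  { α, γ }  = complement { β, δ, ε, ζ }
  { α, δ }  = complement { β, γ, ε, ζ }
  { β, δ, ζ }  = { β, ζ } ∪ { δ, ζ }
  { α, β, δ, ζ }  = { β, ζ } ∪ { α, δ, ζ }
  { α, γ, δ, ζ }  = { α, δ, ζ } ∪ { α, γ, δ }
  { α, β, γ, δ, ζ }  = { β, ζ } ∪ { α, γ, δ }
  { α, β, γ, ε, ζ }  = { β, ζ } ∪ { α, β, γ, ε }
  { α, β, δ, ε, ζ }  = { β, ε, ζ } ∪ { α, δ, ζ }
  [26 total]
Pass 3: 15 new —
  { γ }  = complement { α, β, δ, ε, ζ }
  { δ }  = complement { α, β, γ, ε, ζ }
  { ε }  = complement { α, β, γ, δ, ζ }
  { α, β }  = { β } ∪ { α }
  { α, ζ }  = { ζ } ∪ { α }
  { β, ε }  = complement { α, γ, δ, ζ }
  { γ, ε }  = complement { α, β, δ, ζ }
  { α, β, γ }  = { β } ∪ { α, γ }
  { α, β, δ }  = { β } ∪ { α, δ }
  { α, β, ζ }  = { β, ζ } ∪ { α }
  { α, γ, ε }  = complement { β, δ, ζ }
  { α, γ, ζ }  = { α, γ } ∪ { ζ }
  { α, β, γ, δ }  = { β } ∪ { α, γ, δ }
  { α, β, γ, ζ }  = { α, γ } ∪ { β, ζ }
  { α, β, ε, ζ }  = { β, ε, ζ } ∪ { α }
  [41 total]
Pass 4 (22 new):
  { α, ε }  = { α } ∪ { ε }
  { β, γ }  = { β } ∪ { γ }
  { β, δ }  = { β } ∪ { δ }
  { γ, δ }  = complement { α, β, ε, ζ }
  { γ, ζ }  = { γ } ∪ { ζ }
  { δ, ε }  = complement { α, β, γ, ζ }
  { ε, ζ }  = complement { α, β, γ, δ }
  { α, β, ε }  = { α, β } ∪ { β, ε }
  { α, δ, ε }  = { α, δ } ∪ { ε }
  { α, ε, ζ }  = { α, ζ } ∪ { ε }
  { β, γ, ζ }  = { β, ζ } ∪ { γ }
  { β, δ, ε }  = complement { α, γ, ζ }
  { γ, δ, ε }  = complement { α, β, ζ }
  { γ, δ, ζ }  = { γ } ∪ { δ, ζ }
  { γ, ε, ζ }  = complement { α, β, δ }
  { δ, ε, ζ }  = complement { α, β, γ }
  { α, β, δ, ε }  = { α, β, δ } ∪ { β, ε }
  { α, γ, ε, ζ }  = { α, γ, ζ } ∪ { α, γ, ε }
  { α, δ, ε, ζ }  = { α, δ, ζ } ∪ { ε }
  { β, γ, δ, ε }  = complement { α, ζ }
  { β, γ, δ, ζ }  = { β, δ, ζ } ∪ { γ }
  { γ, δ, ε, ζ }  = complement { α, β }
  [63 total]
Pass 5 (1 new):
  { β, γ, δ }  = complement { α, ε, ζ }
  [64 total]
Pass 6: closed — nothing new.

Therefore σ(ℰ) = { {}, { α }, { β }, { γ }, { δ }, { ε }, { ζ }, { α, β }, { α, γ }, { α, δ }, { α, ε }, { α, ζ }, { β, γ }, { β, δ }, { β, ε }, { β, ζ }, { γ, δ }, { γ, ε }, { γ, ζ }, { δ, ε }, { δ, ζ }, { ε, ζ }, { α, β, γ }, { α, β, δ }, { α, β, ε }, { α, β, ζ }, { α, γ, δ }, { α, γ, ε }, { α, γ, ζ }, { α, δ, ε }, { α, δ, ζ }, { α, ε, ζ }, { β, γ, δ }, { β, γ, ε }, { β, γ, ζ }, { β, δ, ε }, { β, δ, ζ }, { β, ε, ζ }, { γ, δ, ε }, { γ, δ, ζ }, { γ, ε, ζ }, { δ, ε, ζ }, { α, β, γ, δ }, { α, β, γ, ε }, { α, β, γ, ζ }, { α, β, δ, ε }, { α, β, δ, ζ }, { α, β, ε, ζ }, { α, γ, δ, ε }, { α, γ, δ, ζ }, { α, γ, ε, ζ }, { α, δ, ε, ζ }, { β, γ, δ, ε }, { β, γ, δ, ζ }, { β, γ, ε, ζ }, { β, δ, ε, ζ }, { γ, δ, ε, ζ }, { α, β, γ, δ, ε }, { α, β, γ, δ, ζ }, { α, β, γ, ε, ζ }, { α, β, δ, ε, ζ }, { α, γ, δ, ε, ζ }, { β, γ, δ, ε, ζ }, X } (|σ(ℰ)| = 64).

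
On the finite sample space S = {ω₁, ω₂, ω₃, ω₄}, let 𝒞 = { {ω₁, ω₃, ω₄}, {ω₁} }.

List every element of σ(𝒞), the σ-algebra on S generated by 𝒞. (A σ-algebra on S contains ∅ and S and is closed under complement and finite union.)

σ(𝒞) = { {}, {ω₁}, {ω₂}, {ω₁, ω₂}, {ω₃, ω₄}, {ω₁, ω₃, ω₄}, {ω₂, ω₃, ω₄}, S }

Working:
Initial family (4 sets): { {}, {ω₁}, {ω₁, ω₃, ω₄}, S }.
Step 1. New:
  {ω₂}  = complement {ω₁, ω₃, ω₄}
  {ω₂, ω₃, ω₄}  = complement {ω₁}
Step 2 (1 new):
  {ω₁, ω₂}  = {ω₂} ∪ {ω₁}
Step 3 (1 new):
  {ω₃, ω₄}  = complement {ω₁, ω₂}
After Step 4 the family is unchanged; done.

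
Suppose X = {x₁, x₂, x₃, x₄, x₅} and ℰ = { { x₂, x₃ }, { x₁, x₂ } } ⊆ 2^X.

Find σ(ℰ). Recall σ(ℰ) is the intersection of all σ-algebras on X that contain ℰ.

Begin from { {  }, { x₁, x₂ }, { x₂, x₃ }, X } (that is, ℰ plus ∅ and X).
Pass 1 (3 new):
  { x₁, x₂, x₃ }  = { x₁, x₂ } ∪ { x₂, x₃ }
  { x₁, x₄, x₅ }  = X∖{ x₂, x₃ }
  { x₃, x₄, x₅ }  = X∖{ x₁, x₂ }
  — 7 sets.
Pass 2: 4 new —
  { x₄, x₅ }  = X∖{ x₁, x₂, x₃ }
  { x₁, x₂, x₄, x₅ }  = { x₁, x₄, x₅ } ∪ { x₁, x₂ }
  { x₁, x₃, x₄, x₅ }  = { x₁, x₄, x₅ } ∪ { x₃, x₄, x₅ }
  { x₂, x₃, x₄, x₅ }  = { x₃, x₄, x₅ } ∪ { x₂, x₃ }
  — 11 sets.
Pass 3: +3 →
  { x₁ }  = X∖{ x₂, x₃, x₄, x₅ }
  { x₂ }  = X∖{ x₁, x₃, x₄, x₅ }
  { x₃ }  = X∖{ x₁, x₂, x₄, x₅ }
  — 14 sets.
Pass 4: +2 →
  { x₁, x₃ }  = { x₃ } ∪ { x₁ }
  { x₂, x₄, x₅ }  = { x₄, x₅ } ∪ { x₂ }
  — 16 sets.
Pass 5: no new sets; the family is a σ-algebra.

σ(ℰ) = { {  }, { x₁ }, { x₂ }, { x₃ }, { x₁, x₂ }, { x₁, x₃ }, { x₂, x₃ }, { x₄, x₅ }, { x₁, x₂, x₃ }, { x₁, x₄, x₅ }, { x₂, x₄, x₅ }, { x₃, x₄, x₅ }, { x₁, x₂, x₄, x₅ }, { x₁, x₃, x₄, x₅ }, { x₂, x₃, x₄, x₅ }, X }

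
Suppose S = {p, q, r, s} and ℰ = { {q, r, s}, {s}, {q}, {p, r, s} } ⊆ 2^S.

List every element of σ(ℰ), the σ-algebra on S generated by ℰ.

Answer: σ(ℰ) = { ∅, {p}, {q}, {r}, {s}, {p, q}, {p, r}, {p, s}, {q, r}, {q, s}, {r, s}, {p, q, r}, {p, q, s}, {p, r, s}, {q, r, s}, S }

Trace:
Take S₀ = ℰ ∪ {∅, S} = { ∅, {q}, {s}, {p, r, s}, {q, r, s}, S }.
Iteration 1 (3 new):
  {p}  = S∖{q, r, s}
  {q, s}  = {s} ∪ {q}
  {p, q, r}  = S∖{s}
  — 9 sets.
Iteration 2 adds 4:
  {p, q}  = {q} ∪ {p}
  {p, r}  = S∖{q, s}
  {p, s}  = {s} ∪ {p}
  {p, q, s}  = {q, s} ∪ {p}
  — 13 sets.
Iteration 3: +3 →
  {r}  = S∖{p, q, s}
  {q, r}  = S∖{p, s}
  {r, s}  = S∖{p, q}
  — 16 sets.
Iteration 4: stable.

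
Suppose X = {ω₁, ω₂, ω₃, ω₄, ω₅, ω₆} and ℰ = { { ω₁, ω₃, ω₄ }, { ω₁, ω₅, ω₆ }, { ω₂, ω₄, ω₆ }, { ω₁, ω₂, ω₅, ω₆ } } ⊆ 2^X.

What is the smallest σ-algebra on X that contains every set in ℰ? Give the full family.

Initial family (6 sets): { {}, { ω₁, ω₃, ω₄ }, { ω₁, ω₅, ω₆ }, { ω₂, ω₄, ω₆ }, { ω₁, ω₂, ω₅, ω₆ }, X }.
Step 1 adds 7:
  { ω₃, ω₄ }  = ᶜ of { ω₁, ω₂, ω₅, ω₆ }
  { ω₁, ω₃, ω₅ }  = ᶜ of { ω₂, ω₄, ω₆ }
  { ω₂, ω₃, ω₄ }  = ᶜ of { ω₁, ω₅, ω₆ }
  { ω₂, ω₅, ω₆ }  = ᶜ of { ω₁, ω₃, ω₄ }
  { ω₁, ω₂, ω₃, ω₄, ω₆ }  = { ω₂, ω₄, ω₆ } ∪ { ω₁, ω₃, ω₄ }
  { ω₁, ω₂, ω₄, ω₅, ω₆ }  = { ω₂, ω₄, ω₆ } ∪ { ω₁, ω₅, ω₆ }
  { ω₁, ω₃, ω₄, ω₅, ω₆ }  = { ω₁, ω₃, ω₄ } ∪ { ω₁, ω₅, ω₆ }
  (now 13)
Step 2: +11 →
  { ω₂ }  = ᶜ of { ω₁, ω₃, ω₄, ω₅, ω₆ }
  { ω₃ }  = ᶜ of { ω₁, ω₂, ω₄, ω₅, ω₆ }
  { ω₅ }  = ᶜ of { ω₁, ω₂, ω₃, ω₄, ω₆ }
  { ω₁, ω₂, ω₃, ω₄ }  = { ω₂, ω₃, ω₄ } ∪ { ω₁, ω₃, ω₄ }
  { ω₁, ω₃, ω₄, ω₅ }  = { ω₃, ω₄ } ∪ { ω₁, ω₃, ω₅ }
  { ω₁, ω₃, ω₅, ω₆ }  = { ω₁, ω₃, ω₅ } ∪ { ω₁, ω₅, ω₆ }
  { ω₂, ω₃, ω₄, ω₆ }  = { ω₂, ω₄, ω₆ } ∪ { ω₃, ω₄ }
  { ω₂, ω₄, ω₅, ω₆ }  = { ω₂, ω₄, ω₆ } ∪ { ω₂, ω₅, ω₆ }
  { ω₁, ω₂, ω₃, ω₄, ω₅ }  = { ω₂, ω₃, ω₄ } ∪ { ω₁, ω₃, ω₅ }
  { ω₁, ω₂, ω₃, ω₅, ω₆ }  = { ω₁, ω₃, ω₅ } ∪ { ω₂, ω₅, ω₆ }
  { ω₂, ω₃, ω₄, ω₅, ω₆ }  = { ω₃, ω₄ } ∪ { ω₂, ω₅, ω₆ }
  (now 24)
Step 3: +15 →
  { ω₁ }  = ᶜ of { ω₂, ω₃, ω₄, ω₅, ω₆ }
  { ω₄ }  = ᶜ of { ω₁, ω₂, ω₃, ω₅, ω₆ }
  { ω₆ }  = ᶜ of { ω₁, ω₂, ω₃, ω₄, ω₅ }
  { ω₁, ω₃ }  = ᶜ of { ω₂, ω₄, ω₅, ω₆ }
  { ω₁, ω₅ }  = ᶜ of { ω₂, ω₃, ω₄, ω₆ }
  { ω₂, ω₃ }  = { ω₂ } ∪ { ω₃ }
  { ω₂, ω₄ }  = ᶜ of { ω₁, ω₃, ω₅, ω₆ }
  { ω₂, ω₅ }  = { ω₂ } ∪ { ω₅ }
  { ω₂, ω₆ }  = ᶜ of { ω₁, ω₃, ω₄, ω₅ }
  { ω₃, ω₅ }  = { ω₅ } ∪ { ω₃ }
  { ω₅, ω₆ }  = ᶜ of { ω₁, ω₂, ω₃, ω₄ }
  { ω₃, ω₄, ω₅ }  = { ω₃, ω₄ } ∪ { ω₅ }
  { ω₁, ω₂, ω₃, ω₅ }  = { ω₁, ω₃, ω₅ } ∪ { ω₂ }
  { ω₂, ω₃, ω₄, ω₅ }  = { ω₂, ω₃, ω₄ } ∪ { ω₅ }
  { ω₂, ω₃, ω₅, ω₆ }  = { ω₂, ω₅, ω₆ } ∪ { ω₃ }
  (now 39)
Step 4: +24 →
  { ω₁, ω₂ }  = { ω₂ } ∪ { ω₁ }
  { ω₁, ω₄ }  = ᶜ of { ω₂, ω₃, ω₅, ω₆ }
  { ω₁, ω₆ }  = ᶜ of { ω₂, ω₃, ω₄, ω₅ }
  { ω₃, ω₆ }  = { ω₃ } ∪ { ω₆ }
  { ω₄, ω₅ }  = { ω₄ } ∪ { ω₅ }
  { ω₄, ω₆ }  = ᶜ of { ω₁, ω₂, ω₃, ω₅ }
  { ω₁, ω₂, ω₃ }  = { ω₂ } ∪ { ω₁, ω₃ }
  { ω₁, ω₂, ω₄ }  = { ω₁ } ∪ { ω₂, ω₄ }
  { ω₁, ω₂, ω₅ }  = { ω₂ } ∪ { ω₁, ω₅ }
  { ω₁, ω₂, ω₆ }  = ᶜ of { ω₃, ω₄, ω₅ }
  { ω₁, ω₃, ω₆ }  = { ω₁, ω₃ } ∪ { ω₆ }
  { ω₁, ω₄, ω₅ }  = { ω₄ } ∪ { ω₁, ω₅ }
  { ω₂, ω₃, ω₅ }  = { ω₂ } ∪ { ω₃, ω₅ }
  { ω₂, ω₃, ω₆ }  = { ω₂, ω₆ } ∪ { ω₃ }
  { ω₂, ω₄, ω₅ }  = { ω₄ } ∪ { ω₂, ω₅ }
  { ω₃, ω₄, ω₆ }  = { ω₃, ω₄ } ∪ { ω₆ }
  { ω₃, ω₅, ω₆ }  = { ω₃, ω₅ } ∪ { ω₅, ω₆ }
  { ω₄, ω₅, ω₆ }  = { ω₄ } ∪ { ω₅, ω₆ }
  { ω₁, ω₂, ω₃, ω₆ }  = { ω₁, ω₃ } ∪ { ω₂, ω₆ }
  { ω₁, ω₂, ω₄, ω₅ }  = { ω₁, ω₅ } ∪ { ω₂, ω₄ }
  { ω₁, ω₂, ω₄, ω₆ }  = ᶜ of { ω₃, ω₅ }
  { ω₁, ω₃, ω₄, ω₆ }  = ᶜ of { ω₂, ω₅ }
  { ω₁, ω₄, ω₅, ω₆ }  = ᶜ of { ω₂, ω₃ }
  { ω₃, ω₄, ω₅, ω₆ }  = { ω₃, ω₄ } ∪ { ω₅, ω₆ }
  (now 63)
Step 5. New:
  { ω₁, ω₄, ω₆ }  = ᶜ of { ω₂, ω₃, ω₅ }
  (now 64)
Step 6: already closed under ᶜ and ∪.

Therefore σ(ℰ) = { {}, { ω₁ }, { ω₂ }, { ω₃ }, { ω₄ }, { ω₅ }, { ω₆ }, { ω₁, ω₂ }, { ω₁, ω₃ }, { ω₁, ω₄ }, { ω₁, ω₅ }, { ω₁, ω₆ }, { ω₂, ω₃ }, { ω₂, ω₄ }, { ω₂, ω₅ }, { ω₂, ω₆ }, { ω₃, ω₄ }, { ω₃, ω₅ }, { ω₃, ω₆ }, { ω₄, ω₅ }, { ω₄, ω₆ }, { ω₅, ω₆ }, { ω₁, ω₂, ω₃ }, { ω₁, ω₂, ω₄ }, { ω₁, ω₂, ω₅ }, { ω₁, ω₂, ω₆ }, { ω₁, ω₃, ω₄ }, { ω₁, ω₃, ω₅ }, { ω₁, ω₃, ω₆ }, { ω₁, ω₄, ω₅ }, { ω₁, ω₄, ω₆ }, { ω₁, ω₅, ω₆ }, { ω₂, ω₃, ω₄ }, { ω₂, ω₃, ω₅ }, { ω₂, ω₃, ω₆ }, { ω₂, ω₄, ω₅ }, { ω₂, ω₄, ω₆ }, { ω₂, ω₅, ω₆ }, { ω₃, ω₄, ω₅ }, { ω₃, ω₄, ω₆ }, { ω₃, ω₅, ω₆ }, { ω₄, ω₅, ω₆ }, { ω₁, ω₂, ω₃, ω₄ }, { ω₁, ω₂, ω₃, ω₅ }, { ω₁, ω₂, ω₃, ω₆ }, { ω₁, ω₂, ω₄, ω₅ }, { ω₁, ω₂, ω₄, ω₆ }, { ω₁, ω₂, ω₅, ω₆ }, { ω₁, ω₃, ω₄, ω₅ }, { ω₁, ω₃, ω₄, ω₆ }, { ω₁, ω₃, ω₅, ω₆ }, { ω₁, ω₄, ω₅, ω₆ }, { ω₂, ω₃, ω₄, ω₅ }, { ω₂, ω₃, ω₄, ω₆ }, { ω₂, ω₃, ω₅, ω₆ }, { ω₂, ω₄, ω₅, ω₆ }, { ω₃, ω₄, ω₅, ω₆ }, { ω₁, ω₂, ω₃, ω₄, ω₅ }, { ω₁, ω₂, ω₃, ω₄, ω₆ }, { ω₁, ω₂, ω₃, ω₅, ω₆ }, { ω₁, ω₂, ω₄, ω₅, ω₆ }, { ω₁, ω₃, ω₄, ω₅, ω₆ }, { ω₂, ω₃, ω₄, ω₅, ω₆ }, X } (|σ(ℰ)| = 64).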